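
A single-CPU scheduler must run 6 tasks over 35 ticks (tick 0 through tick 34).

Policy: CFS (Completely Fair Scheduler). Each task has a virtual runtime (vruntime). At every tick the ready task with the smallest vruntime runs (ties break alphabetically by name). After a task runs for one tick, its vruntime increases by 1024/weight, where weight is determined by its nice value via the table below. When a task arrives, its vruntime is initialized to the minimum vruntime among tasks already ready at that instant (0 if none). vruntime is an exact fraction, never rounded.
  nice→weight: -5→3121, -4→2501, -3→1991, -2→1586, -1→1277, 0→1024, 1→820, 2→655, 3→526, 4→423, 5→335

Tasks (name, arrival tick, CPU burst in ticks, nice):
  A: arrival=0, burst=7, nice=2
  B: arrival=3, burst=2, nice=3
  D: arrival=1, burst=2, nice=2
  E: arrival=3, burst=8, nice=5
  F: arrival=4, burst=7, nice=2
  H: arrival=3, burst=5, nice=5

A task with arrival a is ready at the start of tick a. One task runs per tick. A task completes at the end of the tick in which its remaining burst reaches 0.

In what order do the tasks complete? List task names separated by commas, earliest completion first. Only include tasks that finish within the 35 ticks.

t=0: vr[A=0] → run A
t=1: vr[A=1024/655 D=1024/655] → run A
t=2: vr[A=2048/655 D=1024/655] → run D
t=3: vr[A=2048/655 B=2048/655 D=2048/655 E=2048/655 H=2048/655] → run A
t=4: vr[A=3072/655 B=2048/655 D=2048/655 E=2048/655 F=2048/655 H=2048/655] → run B
t=5: vr[A=3072/655 B=873984/172265 D=2048/655 E=2048/655 F=2048/655 H=2048/655] → run D
t=6: vr[A=3072/655 B=873984/172265 E=2048/655 F=2048/655 H=2048/655] → run E
t=7: vr[A=3072/655 B=873984/172265 E=54272/8777 F=2048/655 H=2048/655] → run F
t=8: vr[A=3072/655 B=873984/172265 E=54272/8777 F=3072/655 H=2048/655] → run H
t=9: vr[A=3072/655 B=873984/172265 E=54272/8777 F=3072/655 H=54272/8777] → run A
t=10: vr[A=4096/655 B=873984/172265 E=54272/8777 F=3072/655 H=54272/8777] → run F
t=11: vr[A=4096/655 B=873984/172265 E=54272/8777 F=4096/655 H=54272/8777] → run B
t=12: vr[A=4096/655 E=54272/8777 F=4096/655 H=54272/8777] → run E
t=13: vr[A=4096/655 E=405504/43885 F=4096/655 H=54272/8777] → run H
t=14: vr[A=4096/655 E=405504/43885 F=4096/655 H=405504/43885] → run A
t=15: vr[A=1024/131 E=405504/43885 F=4096/655 H=405504/43885] → run F
t=16: vr[A=1024/131 E=405504/43885 F=1024/131 H=405504/43885] → run A
t=17: vr[A=6144/655 E=405504/43885 F=1024/131 H=405504/43885] → run F
t=18: vr[A=6144/655 E=405504/43885 F=6144/655 H=405504/43885] → run E
t=19: vr[A=6144/655 E=539648/43885 F=6144/655 H=405504/43885] → run H
t=20: vr[A=6144/655 E=539648/43885 F=6144/655 H=539648/43885] → run A
t=21: vr[E=539648/43885 F=6144/655 H=539648/43885] → run F
t=22: vr[E=539648/43885 F=7168/655 H=539648/43885] → run F
t=23: vr[E=539648/43885 F=8192/655 H=539648/43885] → run E
t=24: vr[E=673792/43885 F=8192/655 H=539648/43885] → run H
t=25: vr[E=673792/43885 F=8192/655 H=673792/43885] → run F
t=26: vr[E=673792/43885 H=673792/43885] → run E
t=27: vr[E=807936/43885 H=673792/43885] → run H
t=28: vr[E=807936/43885] → run E
t=29: vr[E=188416/8777] → run E
t=30: vr[E=1076224/43885] → run E
t=31: (idle)
t=32: (idle)
t=33: (idle)
t=34: (idle)

completion order = D, B, A, F, H, E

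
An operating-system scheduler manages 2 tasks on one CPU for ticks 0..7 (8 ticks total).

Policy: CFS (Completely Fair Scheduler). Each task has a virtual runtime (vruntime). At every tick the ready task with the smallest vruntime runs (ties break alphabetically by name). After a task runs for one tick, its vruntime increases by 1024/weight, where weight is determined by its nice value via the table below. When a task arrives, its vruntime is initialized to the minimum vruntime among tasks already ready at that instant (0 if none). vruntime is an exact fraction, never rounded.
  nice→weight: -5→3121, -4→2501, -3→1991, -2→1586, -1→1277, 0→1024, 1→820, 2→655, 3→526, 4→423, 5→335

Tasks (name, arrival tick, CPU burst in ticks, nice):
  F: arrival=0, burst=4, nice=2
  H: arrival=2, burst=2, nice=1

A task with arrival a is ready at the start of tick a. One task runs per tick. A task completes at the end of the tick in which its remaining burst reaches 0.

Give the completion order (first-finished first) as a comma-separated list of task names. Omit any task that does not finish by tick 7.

completion order = H, F

t=0: vr[F=0] → run F
t=1: vr[F=1024/655] → run F
t=2: vr[F=2048/655 H=2048/655] → run F
t=3: vr[F=3072/655 H=2048/655] → run H
t=4: vr[F=3072/655 H=117504/26855] → run H
t=5: vr[F=3072/655] → run F
t=6: (idle)
t=7: (idle)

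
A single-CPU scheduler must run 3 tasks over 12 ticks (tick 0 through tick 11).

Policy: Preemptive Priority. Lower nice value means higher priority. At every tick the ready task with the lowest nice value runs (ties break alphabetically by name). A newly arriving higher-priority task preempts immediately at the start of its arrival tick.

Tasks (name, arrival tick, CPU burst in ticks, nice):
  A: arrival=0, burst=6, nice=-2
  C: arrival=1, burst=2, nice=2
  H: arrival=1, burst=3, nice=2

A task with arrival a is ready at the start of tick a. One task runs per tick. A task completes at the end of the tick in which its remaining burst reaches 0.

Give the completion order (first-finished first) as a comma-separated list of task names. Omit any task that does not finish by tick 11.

t=0: ready={A} → run A
t=1: ready={A,C,H} → run A
t=2: ready={A,C,H} → run A
t=3: ready={A,C,H} → run A
t=4: ready={A,C,H} → run A
t=5: ready={A,C,H} → run A
t=6: ready={C,H} → run C
t=7: ready={C,H} → run C
t=8: ready={H} → run H
t=9: ready={H} → run H
t=10: ready={H} → run H
t=11: (idle)

completion order = A, C, H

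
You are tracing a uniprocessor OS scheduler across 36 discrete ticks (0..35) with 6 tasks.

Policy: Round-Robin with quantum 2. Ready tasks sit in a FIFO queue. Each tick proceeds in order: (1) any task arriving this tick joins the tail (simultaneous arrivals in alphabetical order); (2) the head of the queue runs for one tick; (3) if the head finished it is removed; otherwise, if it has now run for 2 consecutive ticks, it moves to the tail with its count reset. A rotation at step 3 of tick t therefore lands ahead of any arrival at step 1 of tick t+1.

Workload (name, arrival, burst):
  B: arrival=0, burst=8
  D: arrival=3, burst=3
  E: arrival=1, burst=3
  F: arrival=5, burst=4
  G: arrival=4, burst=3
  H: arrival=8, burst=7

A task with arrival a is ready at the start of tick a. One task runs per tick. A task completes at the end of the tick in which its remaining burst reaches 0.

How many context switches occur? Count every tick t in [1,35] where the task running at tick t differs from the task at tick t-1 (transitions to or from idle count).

t=0: queue=[B] q_used=0 → run B
t=1: queue=[B,E] q_used=1 → run B
t=2: queue=[E,B] q_used=0 → run E
t=3: queue=[E,B,D] q_used=1 → run E
t=4: queue=[B,D,E,G] q_used=0 → run B
t=5: queue=[B,D,E,G,F] q_used=1 → run B
t=6: queue=[D,E,G,F,B] q_used=0 → run D
t=7: queue=[D,E,G,F,B] q_used=1 → run D
t=8: queue=[E,G,F,B,D,H] q_used=0 → run E
t=9: queue=[G,F,B,D,H] q_used=0 → run G
t=10: queue=[G,F,B,D,H] q_used=1 → run G
t=11: queue=[F,B,D,H,G] q_used=0 → run F
t=12: queue=[F,B,D,H,G] q_used=1 → run F
t=13: queue=[B,D,H,G,F] q_used=0 → run B
t=14: queue=[B,D,H,G,F] q_used=1 → run B
t=15: queue=[D,H,G,F,B] q_used=0 → run D
t=16: queue=[H,G,F,B] q_used=0 → run H
t=17: queue=[H,G,F,B] q_used=1 → run H
t=18: queue=[G,F,B,H] q_used=0 → run G
t=19: queue=[F,B,H] q_used=0 → run F
t=20: queue=[F,B,H] q_used=1 → run F
t=21: queue=[B,H] q_used=0 → run B
t=22: queue=[B,H] q_used=1 → run B
t=23: queue=[H] q_used=0 → run H
t=24: queue=[H] q_used=1 → run H
t=25: queue=[H] q_used=0 → run H
t=26: queue=[H] q_used=1 → run H
t=27: queue=[H] q_used=0 → run H
t=28: (idle)
t=29: (idle)
t=30: (idle)
t=31: (idle)
t=32: (idle)
t=33: (idle)
t=34: (idle)
t=35: (idle)

context switches = 14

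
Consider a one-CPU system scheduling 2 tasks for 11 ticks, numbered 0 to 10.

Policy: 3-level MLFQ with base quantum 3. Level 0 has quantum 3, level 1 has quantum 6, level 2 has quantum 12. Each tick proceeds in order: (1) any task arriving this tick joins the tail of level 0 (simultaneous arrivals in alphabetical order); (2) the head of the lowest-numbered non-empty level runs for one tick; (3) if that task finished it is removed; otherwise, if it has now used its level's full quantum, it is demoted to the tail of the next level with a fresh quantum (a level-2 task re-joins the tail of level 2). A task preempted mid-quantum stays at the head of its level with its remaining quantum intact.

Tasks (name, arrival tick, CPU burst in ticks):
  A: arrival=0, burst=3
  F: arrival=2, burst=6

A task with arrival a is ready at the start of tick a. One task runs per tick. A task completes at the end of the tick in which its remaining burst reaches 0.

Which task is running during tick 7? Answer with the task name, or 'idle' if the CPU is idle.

t=0: L0/L1/L2 = A/-/- → run A
t=1: L0/L1/L2 = A/-/- → run A
t=2: L0/L1/L2 = AF/-/- → run A
t=3: L0/L1/L2 = F/-/- → run F
t=4: L0/L1/L2 = F/-/- → run F
t=5: L0/L1/L2 = F/-/- → run F
t=6: L0/L1/L2 = -/F/- → run F
t=7: L0/L1/L2 = -/F/- → run F
t=8: L0/L1/L2 = -/F/- → run F
t=9: (idle)
t=10: (idle)

running at tick 7 = F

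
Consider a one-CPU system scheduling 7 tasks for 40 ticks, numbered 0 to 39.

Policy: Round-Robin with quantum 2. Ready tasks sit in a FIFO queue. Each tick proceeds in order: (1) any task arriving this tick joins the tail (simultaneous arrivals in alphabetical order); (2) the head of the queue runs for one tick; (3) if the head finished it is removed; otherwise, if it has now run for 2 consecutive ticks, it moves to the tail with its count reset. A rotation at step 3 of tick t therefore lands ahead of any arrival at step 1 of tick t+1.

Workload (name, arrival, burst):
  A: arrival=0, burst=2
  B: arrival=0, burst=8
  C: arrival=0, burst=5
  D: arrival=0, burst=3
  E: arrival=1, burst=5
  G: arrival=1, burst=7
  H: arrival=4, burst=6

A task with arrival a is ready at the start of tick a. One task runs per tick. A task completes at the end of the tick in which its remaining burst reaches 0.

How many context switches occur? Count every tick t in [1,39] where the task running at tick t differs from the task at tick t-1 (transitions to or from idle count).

t=0: queue=[A,B,C,D] q_used=0 → run A
t=1: queue=[A,B,C,D,E,G] q_used=1 → run A
t=2: queue=[B,C,D,E,G] q_used=0 → run B
t=3: queue=[B,C,D,E,G] q_used=1 → run B
t=4: queue=[C,D,E,G,B,H] q_used=0 → run C
t=5: queue=[C,D,E,G,B,H] q_used=1 → run C
t=6: queue=[D,E,G,B,H,C] q_used=0 → run D
t=7: queue=[D,E,G,B,H,C] q_used=1 → run D
t=8: queue=[E,G,B,H,C,D] q_used=0 → run E
t=9: queue=[E,G,B,H,C,D] q_used=1 → run E
t=10: queue=[G,B,H,C,D,E] q_used=0 → run G
t=11: queue=[G,B,H,C,D,E] q_used=1 → run G
t=12: queue=[B,H,C,D,E,G] q_used=0 → run B
t=13: queue=[B,H,C,D,E,G] q_used=1 → run B
t=14: queue=[H,C,D,E,G,B] q_used=0 → run H
t=15: queue=[H,C,D,E,G,B] q_used=1 → run H
t=16: queue=[C,D,E,G,B,H] q_used=0 → run C
t=17: queue=[C,D,E,G,B,H] q_used=1 → run C
t=18: queue=[D,E,G,B,H,C] q_used=0 → run D
t=19: queue=[E,G,B,H,C] q_used=0 → run E
t=20: queue=[E,G,B,H,C] q_used=1 → run E
t=21: queue=[G,B,H,C,E] q_used=0 → run G
t=22: queue=[G,B,H,C,E] q_used=1 → run G
t=23: queue=[B,H,C,E,G] q_used=0 → run B
t=24: queue=[B,H,C,E,G] q_used=1 → run B
t=25: queue=[H,C,E,G,B] q_used=0 → run H
t=26: queue=[H,C,E,G,B] q_used=1 → run H
t=27: queue=[C,E,G,B,H] q_used=0 → run C
t=28: queue=[E,G,B,H] q_used=0 → run E
t=29: queue=[G,B,H] q_used=0 → run G
t=30: queue=[G,B,H] q_used=1 → run G
t=31: queue=[B,H,G] q_used=0 → run B
t=32: queue=[B,H,G] q_used=1 → run B
t=33: queue=[H,G] q_used=0 → run H
t=34: queue=[H,G] q_used=1 → run H
t=35: queue=[G] q_used=0 → run G
t=36: (idle)
t=37: (idle)
t=38: (idle)
t=39: (idle)

context switches = 20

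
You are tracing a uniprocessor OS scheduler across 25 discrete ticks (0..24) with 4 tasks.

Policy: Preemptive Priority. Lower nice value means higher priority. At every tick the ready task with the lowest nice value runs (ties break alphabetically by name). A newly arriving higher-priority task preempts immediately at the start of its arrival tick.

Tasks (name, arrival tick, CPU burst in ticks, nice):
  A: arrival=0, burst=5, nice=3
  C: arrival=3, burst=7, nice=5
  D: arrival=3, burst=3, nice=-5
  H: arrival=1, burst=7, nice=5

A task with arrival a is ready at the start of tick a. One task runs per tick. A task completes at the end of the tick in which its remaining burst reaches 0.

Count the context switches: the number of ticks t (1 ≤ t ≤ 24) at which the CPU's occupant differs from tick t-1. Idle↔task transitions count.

t=0: ready={A} → run A
t=1: ready={A,H} → run A
t=2: ready={A,H} → run A
t=3: ready={A,C,D,H} → run D
t=4: ready={A,C,D,H} → run D
t=5: ready={A,C,D,H} → run D
t=6: ready={A,C,H} → run A
t=7: ready={A,C,H} → run A
t=8: ready={C,H} → run C
t=9: ready={C,H} → run C
t=10: ready={C,H} → run C
t=11: ready={C,H} → run C
t=12: ready={C,H} → run C
t=13: ready={C,H} → run C
t=14: ready={C,H} → run C
t=15: ready={H} → run H
t=16: ready={H} → run H
t=17: ready={H} → run H
t=18: ready={H} → run H
t=19: ready={H} → run H
t=20: ready={H} → run H
t=21: ready={H} → run H
t=22: (idle)
t=23: (idle)
t=24: (idle)

context switches = 5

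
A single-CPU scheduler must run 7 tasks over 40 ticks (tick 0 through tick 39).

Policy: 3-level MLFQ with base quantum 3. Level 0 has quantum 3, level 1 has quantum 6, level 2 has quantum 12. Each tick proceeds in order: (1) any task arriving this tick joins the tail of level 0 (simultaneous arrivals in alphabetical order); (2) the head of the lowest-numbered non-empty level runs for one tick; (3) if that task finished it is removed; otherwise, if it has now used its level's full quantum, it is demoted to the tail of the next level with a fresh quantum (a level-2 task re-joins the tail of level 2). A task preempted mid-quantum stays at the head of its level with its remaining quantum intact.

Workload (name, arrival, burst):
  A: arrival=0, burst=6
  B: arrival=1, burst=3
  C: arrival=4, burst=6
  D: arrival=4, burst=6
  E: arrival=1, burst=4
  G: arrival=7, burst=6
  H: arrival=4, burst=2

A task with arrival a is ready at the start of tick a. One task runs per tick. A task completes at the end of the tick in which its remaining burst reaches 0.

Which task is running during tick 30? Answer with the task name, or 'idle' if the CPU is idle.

running at tick 30 = G

t=0: L0/L1/L2 = A/-/- → run A
t=1: L0/L1/L2 = ABE/-/- → run A
t=2: L0/L1/L2 = ABE/-/- → run A
t=3: L0/L1/L2 = BE/A/- → run B
t=4: L0/L1/L2 = BECDH/A/- → run B
t=5: L0/L1/L2 = BECDH/A/- → run B
t=6: L0/L1/L2 = ECDH/A/- → run E
t=7: L0/L1/L2 = ECDHG/A/- → run E
t=8: L0/L1/L2 = ECDHG/A/- → run E
t=9: L0/L1/L2 = CDHG/AE/- → run C
t=10: L0/L1/L2 = CDHG/AE/- → run C
t=11: L0/L1/L2 = CDHG/AE/- → run C
t=12: L0/L1/L2 = DHG/AEC/- → run D
t=13: L0/L1/L2 = DHG/AEC/- → run D
t=14: L0/L1/L2 = DHG/AEC/- → run D
t=15: L0/L1/L2 = HG/AECD/- → run H
t=16: L0/L1/L2 = HG/AECD/- → run H
t=17: L0/L1/L2 = G/AECD/- → run G
t=18: L0/L1/L2 = G/AECD/- → run G
t=19: L0/L1/L2 = G/AECD/- → run G
t=20: L0/L1/L2 = -/AECDG/- → run A
t=21: L0/L1/L2 = -/AECDG/- → run A
t=22: L0/L1/L2 = -/AECDG/- → run A
t=23: L0/L1/L2 = -/ECDG/- → run E
t=24: L0/L1/L2 = -/CDG/- → run C
t=25: L0/L1/L2 = -/CDG/- → run C
t=26: L0/L1/L2 = -/CDG/- → run C
t=27: L0/L1/L2 = -/DG/- → run D
t=28: L0/L1/L2 = -/DG/- → run D
t=29: L0/L1/L2 = -/DG/- → run D
t=30: L0/L1/L2 = -/G/- → run G
t=31: L0/L1/L2 = -/G/- → run G
t=32: L0/L1/L2 = -/G/- → run G
t=33: (idle)
t=34: (idle)
t=35: (idle)
t=36: (idle)
t=37: (idle)
t=38: (idle)
t=39: (idle)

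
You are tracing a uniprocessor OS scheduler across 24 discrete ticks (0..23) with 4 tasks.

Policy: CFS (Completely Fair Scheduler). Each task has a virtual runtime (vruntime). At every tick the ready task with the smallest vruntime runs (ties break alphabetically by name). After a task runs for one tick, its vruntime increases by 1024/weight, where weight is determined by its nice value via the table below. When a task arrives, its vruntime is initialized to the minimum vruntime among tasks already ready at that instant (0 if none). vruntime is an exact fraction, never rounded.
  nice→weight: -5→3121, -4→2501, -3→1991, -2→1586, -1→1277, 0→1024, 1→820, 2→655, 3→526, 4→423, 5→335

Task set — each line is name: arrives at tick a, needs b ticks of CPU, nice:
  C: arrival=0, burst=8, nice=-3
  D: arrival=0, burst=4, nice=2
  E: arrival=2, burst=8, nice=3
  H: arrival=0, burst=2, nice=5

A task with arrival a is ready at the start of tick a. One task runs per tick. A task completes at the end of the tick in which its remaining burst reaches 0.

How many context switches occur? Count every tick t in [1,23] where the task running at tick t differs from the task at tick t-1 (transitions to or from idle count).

context switches = 15

t=0: vr[C=0 D=0 H=0] → run C
t=1: vr[C=1024/1991 D=0 H=0] → run D
t=2: vr[C=1024/1991 D=1024/655 E=0 H=0] → run E
t=3: vr[C=1024/1991 D=1024/655 E=512/263 H=0] → run H
t=4: vr[C=1024/1991 D=1024/655 E=512/263 H=1024/335] → run C
t=5: vr[C=2048/1991 D=1024/655 E=512/263 H=1024/335] → run C
t=6: vr[C=3072/1991 D=1024/655 E=512/263 H=1024/335] → run C
t=7: vr[C=4096/1991 D=1024/655 E=512/263 H=1024/335] → run D
t=8: vr[C=4096/1991 D=2048/655 E=512/263 H=1024/335] → run E
t=9: vr[C=4096/1991 D=2048/655 E=1024/263 H=1024/335] → run C
t=10: vr[C=5120/1991 D=2048/655 E=1024/263 H=1024/335] → run C
t=11: vr[C=6144/1991 D=2048/655 E=1024/263 H=1024/335] → run H
t=12: vr[C=6144/1991 D=2048/655 E=1024/263] → run C
t=13: vr[C=7168/1991 D=2048/655 E=1024/263] → run D
t=14: vr[C=7168/1991 D=3072/655 E=1024/263] → run C
t=15: vr[D=3072/655 E=1024/263] → run E
t=16: vr[D=3072/655 E=1536/263] → run D
t=17: vr[E=1536/263] → run E
t=18: vr[E=2048/263] → run E
t=19: vr[E=2560/263] → run E
t=20: vr[E=3072/263] → run E
t=21: vr[E=3584/263] → run E
t=22: (idle)
t=23: (idle)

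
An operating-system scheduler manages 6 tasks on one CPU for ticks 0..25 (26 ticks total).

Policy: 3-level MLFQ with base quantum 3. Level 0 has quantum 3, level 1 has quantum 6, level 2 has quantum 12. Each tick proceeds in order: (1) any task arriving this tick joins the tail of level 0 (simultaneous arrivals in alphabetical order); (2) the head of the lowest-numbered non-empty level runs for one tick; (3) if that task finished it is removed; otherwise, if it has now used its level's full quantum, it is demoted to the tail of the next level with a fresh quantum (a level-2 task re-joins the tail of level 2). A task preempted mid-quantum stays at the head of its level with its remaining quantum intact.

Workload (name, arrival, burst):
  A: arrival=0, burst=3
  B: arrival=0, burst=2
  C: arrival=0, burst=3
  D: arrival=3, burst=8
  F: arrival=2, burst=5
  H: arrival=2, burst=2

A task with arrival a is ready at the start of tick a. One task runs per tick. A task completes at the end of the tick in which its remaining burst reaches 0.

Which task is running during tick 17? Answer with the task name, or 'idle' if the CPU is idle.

t=0: L0/L1/L2 = ABC/-/- → run A
t=1: L0/L1/L2 = ABC/-/- → run A
t=2: L0/L1/L2 = ABCFH/-/- → run A
t=3: L0/L1/L2 = BCFHD/-/- → run B
t=4: L0/L1/L2 = BCFHD/-/- → run B
t=5: L0/L1/L2 = CFHD/-/- → run C
t=6: L0/L1/L2 = CFHD/-/- → run C
t=7: L0/L1/L2 = CFHD/-/- → run C
t=8: L0/L1/L2 = FHD/-/- → run F
t=9: L0/L1/L2 = FHD/-/- → run F
t=10: L0/L1/L2 = FHD/-/- → run F
t=11: L0/L1/L2 = HD/F/- → run H
t=12: L0/L1/L2 = HD/F/- → run H
t=13: L0/L1/L2 = D/F/- → run D
t=14: L0/L1/L2 = D/F/- → run D
t=15: L0/L1/L2 = D/F/- → run D
t=16: L0/L1/L2 = -/FD/- → run F
t=17: L0/L1/L2 = -/FD/- → run F
t=18: L0/L1/L2 = -/D/- → run D
t=19: L0/L1/L2 = -/D/- → run D
t=20: L0/L1/L2 = -/D/- → run D
t=21: L0/L1/L2 = -/D/- → run D
t=22: L0/L1/L2 = -/D/- → run D
t=23: (idle)
t=24: (idle)
t=25: (idle)

running at tick 17 = F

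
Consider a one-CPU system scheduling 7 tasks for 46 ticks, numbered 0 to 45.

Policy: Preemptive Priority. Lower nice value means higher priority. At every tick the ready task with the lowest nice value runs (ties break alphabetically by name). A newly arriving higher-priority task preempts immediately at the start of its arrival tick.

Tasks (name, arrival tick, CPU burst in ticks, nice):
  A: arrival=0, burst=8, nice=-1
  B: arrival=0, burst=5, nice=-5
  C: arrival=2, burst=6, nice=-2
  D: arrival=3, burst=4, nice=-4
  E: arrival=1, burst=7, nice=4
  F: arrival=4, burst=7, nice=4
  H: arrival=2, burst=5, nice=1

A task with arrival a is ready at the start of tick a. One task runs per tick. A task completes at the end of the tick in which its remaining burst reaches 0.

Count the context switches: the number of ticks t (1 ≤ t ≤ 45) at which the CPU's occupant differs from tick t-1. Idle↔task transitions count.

t=0: ready={A,B} → run B
t=1: ready={A,B,E} → run B
t=2: ready={A,B,C,E,H} → run B
t=3: ready={A,B,C,D,E,H} → run B
t=4: ready={A,B,C,D,E,F,H} → run B
t=5: ready={A,C,D,E,F,H} → run D
t=6: ready={A,C,D,E,F,H} → run D
t=7: ready={A,C,D,E,F,H} → run D
t=8: ready={A,C,D,E,F,H} → run D
t=9: ready={A,C,E,F,H} → run C
t=10: ready={A,C,E,F,H} → run C
t=11: ready={A,C,E,F,H} → run C
t=12: ready={A,C,E,F,H} → run C
t=13: ready={A,C,E,F,H} → run C
t=14: ready={A,C,E,F,H} → run C
t=15: ready={A,E,F,H} → run A
t=16: ready={A,E,F,H} → run A
t=17: ready={A,E,F,H} → run A
t=18: ready={A,E,F,H} → run A
t=19: ready={A,E,F,H} → run A
t=20: ready={A,E,F,H} → run A
t=21: ready={A,E,F,H} → run A
t=22: ready={A,E,F,H} → run A
t=23: ready={E,F,H} → run H
t=24: ready={E,F,H} → run H
t=25: ready={E,F,H} → run H
t=26: ready={E,F,H} → run H
t=27: ready={E,F,H} → run H
t=28: ready={E,F} → run E
t=29: ready={E,F} → run E
t=30: ready={E,F} → run E
t=31: ready={E,F} → run E
t=32: ready={E,F} → run E
t=33: ready={E,F} → run E
t=34: ready={E,F} → run E
t=35: ready={F} → run F
t=36: ready={F} → run F
t=37: ready={F} → run F
t=38: ready={F} → run F
t=39: ready={F} → run F
t=40: ready={F} → run F
t=41: ready={F} → run F
t=42: (idle)
t=43: (idle)
t=44: (idle)
t=45: (idle)

context switches = 7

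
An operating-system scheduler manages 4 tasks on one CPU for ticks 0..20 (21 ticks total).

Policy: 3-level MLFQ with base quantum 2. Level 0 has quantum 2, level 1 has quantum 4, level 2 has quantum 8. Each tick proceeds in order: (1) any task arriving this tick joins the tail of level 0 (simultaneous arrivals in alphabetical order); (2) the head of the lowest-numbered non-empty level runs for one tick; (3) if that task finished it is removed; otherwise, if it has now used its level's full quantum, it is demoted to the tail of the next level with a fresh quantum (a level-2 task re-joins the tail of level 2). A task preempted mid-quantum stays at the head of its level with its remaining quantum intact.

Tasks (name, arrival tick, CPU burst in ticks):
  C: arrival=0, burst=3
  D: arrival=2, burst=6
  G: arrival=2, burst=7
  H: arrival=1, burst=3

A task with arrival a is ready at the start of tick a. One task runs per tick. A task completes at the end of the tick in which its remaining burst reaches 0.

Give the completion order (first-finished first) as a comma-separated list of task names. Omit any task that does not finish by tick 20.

t=0: L0/L1/L2 = C/-/- → run C
t=1: L0/L1/L2 = CH/-/- → run C
t=2: L0/L1/L2 = HDG/C/- → run H
t=3: L0/L1/L2 = HDG/C/- → run H
t=4: L0/L1/L2 = DG/CH/- → run D
t=5: L0/L1/L2 = DG/CH/- → run D
t=6: L0/L1/L2 = G/CHD/- → run G
t=7: L0/L1/L2 = G/CHD/- → run G
t=8: L0/L1/L2 = -/CHDG/- → run C
t=9: L0/L1/L2 = -/HDG/- → run H
t=10: L0/L1/L2 = -/DG/- → run D
t=11: L0/L1/L2 = -/DG/- → run D
t=12: L0/L1/L2 = -/DG/- → run D
t=13: L0/L1/L2 = -/DG/- → run D
t=14: L0/L1/L2 = -/G/- → run G
t=15: L0/L1/L2 = -/G/- → run G
t=16: L0/L1/L2 = -/G/- → run G
t=17: L0/L1/L2 = -/G/- → run G
t=18: L0/L1/L2 = -/-/G → run G
t=19: (idle)
t=20: (idle)

completion order = C, H, D, G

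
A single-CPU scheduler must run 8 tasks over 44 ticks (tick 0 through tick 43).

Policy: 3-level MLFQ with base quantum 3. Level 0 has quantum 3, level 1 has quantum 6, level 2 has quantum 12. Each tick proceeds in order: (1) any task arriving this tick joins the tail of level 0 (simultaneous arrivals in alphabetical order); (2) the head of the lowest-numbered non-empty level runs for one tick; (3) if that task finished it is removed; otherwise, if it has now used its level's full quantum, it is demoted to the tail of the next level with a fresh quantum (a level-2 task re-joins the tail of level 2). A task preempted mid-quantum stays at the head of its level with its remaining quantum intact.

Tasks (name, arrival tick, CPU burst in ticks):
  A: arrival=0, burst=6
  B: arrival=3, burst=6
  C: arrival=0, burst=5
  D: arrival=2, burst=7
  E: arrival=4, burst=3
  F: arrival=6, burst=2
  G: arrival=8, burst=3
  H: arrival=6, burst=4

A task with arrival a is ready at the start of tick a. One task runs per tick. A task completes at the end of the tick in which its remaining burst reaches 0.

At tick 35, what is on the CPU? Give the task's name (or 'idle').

t=0: L0/L1/L2 = AC/-/- → run A
t=1: L0/L1/L2 = AC/-/- → run A
t=2: L0/L1/L2 = ACD/-/- → run A
t=3: L0/L1/L2 = CDB/A/- → run C
t=4: L0/L1/L2 = CDBE/A/- → run C
t=5: L0/L1/L2 = CDBE/A/- → run C
t=6: L0/L1/L2 = DBEFH/AC/- → run D
t=7: L0/L1/L2 = DBEFH/AC/- → run D
t=8: L0/L1/L2 = DBEFHG/AC/- → run D
t=9: L0/L1/L2 = BEFHG/ACD/- → run B
t=10: L0/L1/L2 = BEFHG/ACD/- → run B
t=11: L0/L1/L2 = BEFHG/ACD/- → run B
t=12: L0/L1/L2 = EFHG/ACDB/- → run E
t=13: L0/L1/L2 = EFHG/ACDB/- → run E
t=14: L0/L1/L2 = EFHG/ACDB/- → run E
t=15: L0/L1/L2 = FHG/ACDB/- → run F
t=16: L0/L1/L2 = FHG/ACDB/- → run F
t=17: L0/L1/L2 = HG/ACDB/- → run H
t=18: L0/L1/L2 = HG/ACDB/- → run H
t=19: L0/L1/L2 = HG/ACDB/- → run H
t=20: L0/L1/L2 = G/ACDBH/- → run G
t=21: L0/L1/L2 = G/ACDBH/- → run G
t=22: L0/L1/L2 = G/ACDBH/- → run G
t=23: L0/L1/L2 = -/ACDBH/- → run A
t=24: L0/L1/L2 = -/ACDBH/- → run A
t=25: L0/L1/L2 = -/ACDBH/- → run A
t=26: L0/L1/L2 = -/CDBH/- → run C
t=27: L0/L1/L2 = -/CDBH/- → run C
t=28: L0/L1/L2 = -/DBH/- → run D
t=29: L0/L1/L2 = -/DBH/- → run D
t=30: L0/L1/L2 = -/DBH/- → run D
t=31: L0/L1/L2 = -/DBH/- → run D
t=32: L0/L1/L2 = -/BH/- → run B
t=33: L0/L1/L2 = -/BH/- → run B
t=34: L0/L1/L2 = -/BH/- → run B
t=35: L0/L1/L2 = -/H/- → run H
t=36: (idle)
t=37: (idle)
t=38: (idle)
t=39: (idle)
t=40: (idle)
t=41: (idle)
t=42: (idle)
t=43: (idle)

running at tick 35 = H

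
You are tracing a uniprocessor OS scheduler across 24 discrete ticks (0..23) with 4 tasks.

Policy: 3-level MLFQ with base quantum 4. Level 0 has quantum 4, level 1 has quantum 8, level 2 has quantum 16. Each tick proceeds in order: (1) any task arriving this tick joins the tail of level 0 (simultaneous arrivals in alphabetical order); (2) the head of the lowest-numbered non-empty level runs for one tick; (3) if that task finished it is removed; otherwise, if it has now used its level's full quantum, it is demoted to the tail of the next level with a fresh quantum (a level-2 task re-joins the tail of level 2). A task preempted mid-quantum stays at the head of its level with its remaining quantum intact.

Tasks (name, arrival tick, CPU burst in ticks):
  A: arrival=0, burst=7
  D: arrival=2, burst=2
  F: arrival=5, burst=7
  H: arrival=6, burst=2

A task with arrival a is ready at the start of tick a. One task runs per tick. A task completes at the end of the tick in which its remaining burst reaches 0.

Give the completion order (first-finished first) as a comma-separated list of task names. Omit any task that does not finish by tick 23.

t=0: L0/L1/L2 = A/-/- → run A
t=1: L0/L1/L2 = A/-/- → run A
t=2: L0/L1/L2 = AD/-/- → run A
t=3: L0/L1/L2 = AD/-/- → run A
t=4: L0/L1/L2 = D/A/- → run D
t=5: L0/L1/L2 = DF/A/- → run D
t=6: L0/L1/L2 = FH/A/- → run F
t=7: L0/L1/L2 = FH/A/- → run F
t=8: L0/L1/L2 = FH/A/- → run F
t=9: L0/L1/L2 = FH/A/- → run F
t=10: L0/L1/L2 = H/AF/- → run H
t=11: L0/L1/L2 = H/AF/- → run H
t=12: L0/L1/L2 = -/AF/- → run A
t=13: L0/L1/L2 = -/AF/- → run A
t=14: L0/L1/L2 = -/AF/- → run A
t=15: L0/L1/L2 = -/F/- → run F
t=16: L0/L1/L2 = -/F/- → run F
t=17: L0/L1/L2 = -/F/- → run F
t=18: (idle)
t=19: (idle)
t=20: (idle)
t=21: (idle)
t=22: (idle)
t=23: (idle)

completion order = D, H, A, F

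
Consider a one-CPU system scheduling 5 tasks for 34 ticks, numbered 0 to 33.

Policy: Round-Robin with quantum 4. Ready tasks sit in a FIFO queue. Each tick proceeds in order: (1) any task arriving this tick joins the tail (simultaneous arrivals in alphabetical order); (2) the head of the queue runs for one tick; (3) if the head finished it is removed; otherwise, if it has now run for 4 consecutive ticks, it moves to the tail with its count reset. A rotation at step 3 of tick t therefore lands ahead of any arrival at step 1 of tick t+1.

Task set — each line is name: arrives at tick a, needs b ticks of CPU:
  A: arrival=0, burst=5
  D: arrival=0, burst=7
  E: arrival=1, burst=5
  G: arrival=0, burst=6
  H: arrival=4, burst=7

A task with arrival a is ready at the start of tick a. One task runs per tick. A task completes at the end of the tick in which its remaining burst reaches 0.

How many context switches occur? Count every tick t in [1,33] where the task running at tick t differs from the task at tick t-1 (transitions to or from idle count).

context switches = 10

t=0: queue=[A,D,G] q_used=0 → run A
t=1: queue=[A,D,G,E] q_used=1 → run A
t=2: queue=[A,D,G,E] q_used=2 → run A
t=3: queue=[A,D,G,E] q_used=3 → run A
t=4: queue=[D,G,E,A,H] q_used=0 → run D
t=5: queue=[D,G,E,A,H] q_used=1 → run D
t=6: queue=[D,G,E,A,H] q_used=2 → run D
t=7: queue=[D,G,E,A,H] q_used=3 → run D
t=8: queue=[G,E,A,H,D] q_used=0 → run G
t=9: queue=[G,E,A,H,D] q_used=1 → run G
t=10: queue=[G,E,A,H,D] q_used=2 → run G
t=11: queue=[G,E,A,H,D] q_used=3 → run G
t=12: queue=[E,A,H,D,G] q_used=0 → run E
t=13: queue=[E,A,H,D,G] q_used=1 → run E
t=14: queue=[E,A,H,D,G] q_used=2 → run E
t=15: queue=[E,A,H,D,G] q_used=3 → run E
t=16: queue=[A,H,D,G,E] q_used=0 → run A
t=17: queue=[H,D,G,E] q_used=0 → run H
t=18: queue=[H,D,G,E] q_used=1 → run H
t=19: queue=[H,D,G,E] q_used=2 → run H
t=20: queue=[H,D,G,E] q_used=3 → run H
t=21: queue=[D,G,E,H] q_used=0 → run D
t=22: queue=[D,G,E,H] q_used=1 → run D
t=23: queue=[D,G,E,H] q_used=2 → run D
t=24: queue=[G,E,H] q_used=0 → run G
t=25: queue=[G,E,H] q_used=1 → run G
t=26: queue=[E,H] q_used=0 → run E
t=27: queue=[H] q_used=0 → run H
t=28: queue=[H] q_used=1 → run H
t=29: queue=[H] q_used=2 → run H
t=30: (idle)
t=31: (idle)
t=32: (idle)
t=33: (idle)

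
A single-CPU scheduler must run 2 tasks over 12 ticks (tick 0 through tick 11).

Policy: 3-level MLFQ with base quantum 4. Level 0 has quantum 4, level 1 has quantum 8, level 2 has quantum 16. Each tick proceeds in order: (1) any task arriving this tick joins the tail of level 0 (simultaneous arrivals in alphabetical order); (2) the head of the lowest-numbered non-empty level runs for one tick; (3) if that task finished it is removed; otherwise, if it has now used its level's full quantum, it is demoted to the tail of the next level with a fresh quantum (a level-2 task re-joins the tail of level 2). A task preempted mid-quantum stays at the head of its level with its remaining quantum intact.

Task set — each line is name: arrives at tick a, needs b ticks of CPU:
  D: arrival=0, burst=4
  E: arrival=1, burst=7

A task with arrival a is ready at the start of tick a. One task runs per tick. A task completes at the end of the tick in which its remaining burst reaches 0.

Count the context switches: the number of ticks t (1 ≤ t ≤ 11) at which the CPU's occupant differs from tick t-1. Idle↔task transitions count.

t=0: L0/L1/L2 = D/-/- → run D
t=1: L0/L1/L2 = DE/-/- → run D
t=2: L0/L1/L2 = DE/-/- → run D
t=3: L0/L1/L2 = DE/-/- → run D
t=4: L0/L1/L2 = E/-/- → run E
t=5: L0/L1/L2 = E/-/- → run E
t=6: L0/L1/L2 = E/-/- → run E
t=7: L0/L1/L2 = E/-/- → run E
t=8: L0/L1/L2 = -/E/- → run E
t=9: L0/L1/L2 = -/E/- → run E
t=10: L0/L1/L2 = -/E/- → run E
t=11: (idle)

context switches = 2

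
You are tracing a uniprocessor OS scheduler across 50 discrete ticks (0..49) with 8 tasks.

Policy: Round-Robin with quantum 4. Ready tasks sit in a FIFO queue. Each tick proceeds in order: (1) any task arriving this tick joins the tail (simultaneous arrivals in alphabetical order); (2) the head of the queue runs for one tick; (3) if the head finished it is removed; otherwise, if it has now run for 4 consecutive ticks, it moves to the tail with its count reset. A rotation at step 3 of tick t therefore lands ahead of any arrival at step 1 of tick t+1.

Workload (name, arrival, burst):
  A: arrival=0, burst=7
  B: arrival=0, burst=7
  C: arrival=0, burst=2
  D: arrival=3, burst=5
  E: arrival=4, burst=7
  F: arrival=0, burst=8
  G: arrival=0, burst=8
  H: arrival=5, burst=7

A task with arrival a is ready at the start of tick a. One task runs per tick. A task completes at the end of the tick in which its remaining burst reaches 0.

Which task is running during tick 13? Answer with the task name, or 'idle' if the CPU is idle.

t=0: queue=[A,B,C,F,G] q_used=0 → run A
t=1: queue=[A,B,C,F,G] q_used=1 → run A
t=2: queue=[A,B,C,F,G] q_used=2 → run A
t=3: queue=[A,B,C,F,G,D] q_used=3 → run A
t=4: queue=[B,C,F,G,D,A,E] q_used=0 → run B
t=5: queue=[B,C,F,G,D,A,E,H] q_used=1 → run B
t=6: queue=[B,C,F,G,D,A,E,H] q_used=2 → run B
t=7: queue=[B,C,F,G,D,A,E,H] q_used=3 → run B
t=8: queue=[C,F,G,D,A,E,H,B] q_used=0 → run C
t=9: queue=[C,F,G,D,A,E,H,B] q_used=1 → run C
t=10: queue=[F,G,D,A,E,H,B] q_used=0 → run F
t=11: queue=[F,G,D,A,E,H,B] q_used=1 → run F
t=12: queue=[F,G,D,A,E,H,B] q_used=2 → run F
t=13: queue=[F,G,D,A,E,H,B] q_used=3 → run F
t=14: queue=[G,D,A,E,H,B,F] q_used=0 → run G
t=15: queue=[G,D,A,E,H,B,F] q_used=1 → run G
t=16: queue=[G,D,A,E,H,B,F] q_used=2 → run G
t=17: queue=[G,D,A,E,H,B,F] q_used=3 → run G
t=18: queue=[D,A,E,H,B,F,G] q_used=0 → run D
t=19: queue=[D,A,E,H,B,F,G] q_used=1 → run D
t=20: queue=[D,A,E,H,B,F,G] q_used=2 → run D
t=21: queue=[D,A,E,H,B,F,G] q_used=3 → run D
t=22: queue=[A,E,H,B,F,G,D] q_used=0 → run A
t=23: queue=[A,E,H,B,F,G,D] q_used=1 → run A
t=24: queue=[A,E,H,B,F,G,D] q_used=2 → run A
t=25: queue=[E,H,B,F,G,D] q_used=0 → run E
t=26: queue=[E,H,B,F,G,D] q_used=1 → run E
t=27: queue=[E,H,B,F,G,D] q_used=2 → run E
t=28: queue=[E,H,B,F,G,D] q_used=3 → run E
t=29: queue=[H,B,F,G,D,E] q_used=0 → run H
t=30: queue=[H,B,F,G,D,E] q_used=1 → run H
t=31: queue=[H,B,F,G,D,E] q_used=2 → run H
t=32: queue=[H,B,F,G,D,E] q_used=3 → run H
t=33: queue=[B,F,G,D,E,H] q_used=0 → run B
t=34: queue=[B,F,G,D,E,H] q_used=1 → run B
t=35: queue=[B,F,G,D,E,H] q_used=2 → run B
t=36: queue=[F,G,D,E,H] q_used=0 → run F
t=37: queue=[F,G,D,E,H] q_used=1 → run F
t=38: queue=[F,G,D,E,H] q_used=2 → run F
t=39: queue=[F,G,D,E,H] q_used=3 → run F
t=40: queue=[G,D,E,H] q_used=0 → run G
t=41: queue=[G,D,E,H] q_used=1 → run G
t=42: queue=[G,D,E,H] q_used=2 → run G
t=43: queue=[G,D,E,H] q_used=3 → run G
t=44: queue=[D,E,H] q_used=0 → run D
t=45: queue=[E,H] q_used=0 → run E
t=46: queue=[E,H] q_used=1 → run E
t=47: queue=[E,H] q_used=2 → run E
t=48: queue=[H] q_used=0 → run H
t=49: queue=[H] q_used=1 → run H

running at tick 13 = F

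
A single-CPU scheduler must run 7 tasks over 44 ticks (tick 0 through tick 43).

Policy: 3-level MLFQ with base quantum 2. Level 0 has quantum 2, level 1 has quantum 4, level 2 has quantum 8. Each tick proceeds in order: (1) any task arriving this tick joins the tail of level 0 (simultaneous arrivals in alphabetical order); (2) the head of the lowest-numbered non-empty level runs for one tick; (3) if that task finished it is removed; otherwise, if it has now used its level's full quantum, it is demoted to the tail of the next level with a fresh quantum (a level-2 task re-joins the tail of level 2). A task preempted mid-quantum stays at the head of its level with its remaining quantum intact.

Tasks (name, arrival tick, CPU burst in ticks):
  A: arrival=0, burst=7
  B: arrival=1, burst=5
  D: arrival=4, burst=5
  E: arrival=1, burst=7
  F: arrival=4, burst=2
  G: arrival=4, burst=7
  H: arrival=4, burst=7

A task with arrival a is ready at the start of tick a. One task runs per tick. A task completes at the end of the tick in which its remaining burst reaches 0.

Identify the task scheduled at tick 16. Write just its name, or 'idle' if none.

running at tick 16 = A

t=0: L0/L1/L2 = A/-/- → run A
t=1: L0/L1/L2 = ABE/-/- → run A
t=2: L0/L1/L2 = BE/A/- → run B
t=3: L0/L1/L2 = BE/A/- → run B
t=4: L0/L1/L2 = EDFGH/AB/- → run E
t=5: L0/L1/L2 = EDFGH/AB/- → run E
t=6: L0/L1/L2 = DFGH/ABE/- → run D
t=7: L0/L1/L2 = DFGH/ABE/- → run D
t=8: L0/L1/L2 = FGH/ABED/- → run F
t=9: L0/L1/L2 = FGH/ABED/- → run F
t=10: L0/L1/L2 = GH/ABED/- → run G
t=11: L0/L1/L2 = GH/ABED/- → run G
t=12: L0/L1/L2 = H/ABEDG/- → run H
t=13: L0/L1/L2 = H/ABEDG/- → run H
t=14: L0/L1/L2 = -/ABEDGH/- → run A
t=15: L0/L1/L2 = -/ABEDGH/- → run A
t=16: L0/L1/L2 = -/ABEDGH/- → run A
t=17: L0/L1/L2 = -/ABEDGH/- → run A
t=18: L0/L1/L2 = -/BEDGH/A → run B
t=19: L0/L1/L2 = -/BEDGH/A → run B
t=20: L0/L1/L2 = -/BEDGH/A → run B
t=21: L0/L1/L2 = -/EDGH/A → run E
t=22: L0/L1/L2 = -/EDGH/A → run E
t=23: L0/L1/L2 = -/EDGH/A → run E
t=24: L0/L1/L2 = -/EDGH/A → run E
t=25: L0/L1/L2 = -/DGH/AE → run D
t=26: L0/L1/L2 = -/DGH/AE → run D
t=27: L0/L1/L2 = -/DGH/AE → run D
t=28: L0/L1/L2 = -/GH/AE → run G
t=29: L0/L1/L2 = -/GH/AE → run G
t=30: L0/L1/L2 = -/GH/AE → run G
t=31: L0/L1/L2 = -/GH/AE → run G
t=32: L0/L1/L2 = -/H/AEG → run H
t=33: L0/L1/L2 = -/H/AEG → run H
t=34: L0/L1/L2 = -/H/AEG → run H
t=35: L0/L1/L2 = -/H/AEG → run H
t=36: L0/L1/L2 = -/-/AEGH → run A
t=37: L0/L1/L2 = -/-/EGH → run E
t=38: L0/L1/L2 = -/-/GH → run G
t=39: L0/L1/L2 = -/-/H → run H
t=40: (idle)
t=41: (idle)
t=42: (idle)
t=43: (idle)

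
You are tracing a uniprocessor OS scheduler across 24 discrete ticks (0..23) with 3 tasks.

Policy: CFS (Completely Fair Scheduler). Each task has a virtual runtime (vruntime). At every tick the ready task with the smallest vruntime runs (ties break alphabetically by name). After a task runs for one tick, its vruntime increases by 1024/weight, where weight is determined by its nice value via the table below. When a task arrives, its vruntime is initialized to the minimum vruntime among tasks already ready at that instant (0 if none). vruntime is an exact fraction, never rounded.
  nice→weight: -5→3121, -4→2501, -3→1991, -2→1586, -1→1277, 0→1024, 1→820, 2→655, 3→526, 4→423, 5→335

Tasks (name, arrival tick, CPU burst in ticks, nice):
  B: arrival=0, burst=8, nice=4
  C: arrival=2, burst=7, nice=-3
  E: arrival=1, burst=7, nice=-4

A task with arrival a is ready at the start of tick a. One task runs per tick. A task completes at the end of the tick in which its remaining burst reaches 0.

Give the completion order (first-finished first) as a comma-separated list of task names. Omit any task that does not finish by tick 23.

t=0: vr[B=0] → run B
t=1: vr[B=1024/423 E=1024/423] → run B
t=2: vr[B=2048/423 C=1024/423 E=1024/423] → run C
t=3: vr[B=2048/423 C=2471936/842193 E=1024/423] → run E
t=4: vr[B=2048/423 C=2471936/842193 E=2994176/1057923] → run E
t=5: vr[B=2048/423 C=2471936/842193 E=3427328/1057923] → run C
t=6: vr[B=2048/423 C=2905088/842193 E=3427328/1057923] → run E
t=7: vr[B=2048/423 C=2905088/842193 E=3860480/1057923] → run C
t=8: vr[B=2048/423 C=3338240/842193 E=3860480/1057923] → run E
t=9: vr[B=2048/423 C=3338240/842193 E=4293632/1057923] → run C
t=10: vr[B=2048/423 C=3771392/842193 E=4293632/1057923] → run E
t=11: vr[B=2048/423 C=3771392/842193 E=4726784/1057923] → run E
t=12: vr[B=2048/423 C=3771392/842193 E=5159936/1057923] → run C
t=13: vr[B=2048/423 C=4204544/842193 E=5159936/1057923] → run B
t=14: vr[B=1024/141 C=4204544/842193 E=5159936/1057923] → run E
t=15: vr[B=1024/141 C=4204544/842193] → run C
t=16: vr[B=1024/141 C=4637696/842193] → run C
t=17: vr[B=1024/141] → run B
t=18: vr[B=4096/423] → run B
t=19: vr[B=5120/423] → run B
t=20: vr[B=2048/141] → run B
t=21: vr[B=7168/423] → run B
t=22: (idle)
t=23: (idle)

completion order = E, C, B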